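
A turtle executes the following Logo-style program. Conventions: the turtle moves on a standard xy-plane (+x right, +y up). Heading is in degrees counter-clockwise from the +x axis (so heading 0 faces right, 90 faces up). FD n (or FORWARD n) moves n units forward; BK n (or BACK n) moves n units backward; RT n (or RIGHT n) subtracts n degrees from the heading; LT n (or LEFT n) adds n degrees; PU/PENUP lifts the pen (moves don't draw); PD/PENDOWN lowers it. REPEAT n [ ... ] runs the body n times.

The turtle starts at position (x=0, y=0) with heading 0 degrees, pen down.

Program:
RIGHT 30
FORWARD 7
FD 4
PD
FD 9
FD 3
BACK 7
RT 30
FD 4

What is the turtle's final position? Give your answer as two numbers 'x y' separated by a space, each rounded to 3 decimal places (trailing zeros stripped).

Answer: 15.856 -11.464

Derivation:
Executing turtle program step by step:
Start: pos=(0,0), heading=0, pen down
RT 30: heading 0 -> 330
FD 7: (0,0) -> (6.062,-3.5) [heading=330, draw]
FD 4: (6.062,-3.5) -> (9.526,-5.5) [heading=330, draw]
PD: pen down
FD 9: (9.526,-5.5) -> (17.321,-10) [heading=330, draw]
FD 3: (17.321,-10) -> (19.919,-11.5) [heading=330, draw]
BK 7: (19.919,-11.5) -> (13.856,-8) [heading=330, draw]
RT 30: heading 330 -> 300
FD 4: (13.856,-8) -> (15.856,-11.464) [heading=300, draw]
Final: pos=(15.856,-11.464), heading=300, 6 segment(s) drawn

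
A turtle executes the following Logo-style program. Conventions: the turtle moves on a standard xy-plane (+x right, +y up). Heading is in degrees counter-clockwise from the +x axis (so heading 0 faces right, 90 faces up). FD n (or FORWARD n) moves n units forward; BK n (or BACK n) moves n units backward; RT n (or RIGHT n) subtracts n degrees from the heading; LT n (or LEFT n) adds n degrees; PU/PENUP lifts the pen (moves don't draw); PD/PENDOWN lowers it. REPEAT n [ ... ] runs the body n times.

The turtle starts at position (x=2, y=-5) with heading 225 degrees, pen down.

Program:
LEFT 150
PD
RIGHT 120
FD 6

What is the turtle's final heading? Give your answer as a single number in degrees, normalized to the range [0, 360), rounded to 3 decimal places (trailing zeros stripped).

Executing turtle program step by step:
Start: pos=(2,-5), heading=225, pen down
LT 150: heading 225 -> 15
PD: pen down
RT 120: heading 15 -> 255
FD 6: (2,-5) -> (0.447,-10.796) [heading=255, draw]
Final: pos=(0.447,-10.796), heading=255, 1 segment(s) drawn

Answer: 255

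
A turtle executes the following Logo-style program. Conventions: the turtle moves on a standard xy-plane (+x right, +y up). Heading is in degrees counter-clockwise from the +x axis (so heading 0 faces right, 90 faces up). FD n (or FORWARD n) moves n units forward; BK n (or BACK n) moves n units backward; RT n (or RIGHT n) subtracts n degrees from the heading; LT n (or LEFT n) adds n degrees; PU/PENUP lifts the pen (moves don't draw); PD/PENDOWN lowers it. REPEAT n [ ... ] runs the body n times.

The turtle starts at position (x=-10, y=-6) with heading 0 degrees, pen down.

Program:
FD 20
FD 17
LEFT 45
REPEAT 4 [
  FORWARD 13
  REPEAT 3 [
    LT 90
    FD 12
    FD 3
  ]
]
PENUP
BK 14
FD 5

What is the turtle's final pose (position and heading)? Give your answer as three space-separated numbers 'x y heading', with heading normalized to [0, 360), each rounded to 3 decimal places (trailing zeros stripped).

Executing turtle program step by step:
Start: pos=(-10,-6), heading=0, pen down
FD 20: (-10,-6) -> (10,-6) [heading=0, draw]
FD 17: (10,-6) -> (27,-6) [heading=0, draw]
LT 45: heading 0 -> 45
REPEAT 4 [
  -- iteration 1/4 --
  FD 13: (27,-6) -> (36.192,3.192) [heading=45, draw]
  REPEAT 3 [
    -- iteration 1/3 --
    LT 90: heading 45 -> 135
    FD 12: (36.192,3.192) -> (27.707,11.678) [heading=135, draw]
    FD 3: (27.707,11.678) -> (25.586,13.799) [heading=135, draw]
    -- iteration 2/3 --
    LT 90: heading 135 -> 225
    FD 12: (25.586,13.799) -> (17.101,5.314) [heading=225, draw]
    FD 3: (17.101,5.314) -> (14.979,3.192) [heading=225, draw]
    -- iteration 3/3 --
    LT 90: heading 225 -> 315
    FD 12: (14.979,3.192) -> (23.464,-5.293) [heading=315, draw]
    FD 3: (23.464,-5.293) -> (25.586,-7.414) [heading=315, draw]
  ]
  -- iteration 2/4 --
  FD 13: (25.586,-7.414) -> (34.778,-16.607) [heading=315, draw]
  REPEAT 3 [
    -- iteration 1/3 --
    LT 90: heading 315 -> 45
    FD 12: (34.778,-16.607) -> (43.263,-8.121) [heading=45, draw]
    FD 3: (43.263,-8.121) -> (45.385,-6) [heading=45, draw]
    -- iteration 2/3 --
    LT 90: heading 45 -> 135
    FD 12: (45.385,-6) -> (36.899,2.485) [heading=135, draw]
    FD 3: (36.899,2.485) -> (34.778,4.607) [heading=135, draw]
    -- iteration 3/3 --
    LT 90: heading 135 -> 225
    FD 12: (34.778,4.607) -> (26.293,-3.879) [heading=225, draw]
    FD 3: (26.293,-3.879) -> (24.172,-6) [heading=225, draw]
  ]
  -- iteration 3/4 --
  FD 13: (24.172,-6) -> (14.979,-15.192) [heading=225, draw]
  REPEAT 3 [
    -- iteration 1/3 --
    LT 90: heading 225 -> 315
    FD 12: (14.979,-15.192) -> (23.464,-23.678) [heading=315, draw]
    FD 3: (23.464,-23.678) -> (25.586,-25.799) [heading=315, draw]
    -- iteration 2/3 --
    LT 90: heading 315 -> 45
    FD 12: (25.586,-25.799) -> (34.071,-17.314) [heading=45, draw]
    FD 3: (34.071,-17.314) -> (36.192,-15.192) [heading=45, draw]
    -- iteration 3/3 --
    LT 90: heading 45 -> 135
    FD 12: (36.192,-15.192) -> (27.707,-6.707) [heading=135, draw]
    FD 3: (27.707,-6.707) -> (25.586,-4.586) [heading=135, draw]
  ]
  -- iteration 4/4 --
  FD 13: (25.586,-4.586) -> (16.393,4.607) [heading=135, draw]
  REPEAT 3 [
    -- iteration 1/3 --
    LT 90: heading 135 -> 225
    FD 12: (16.393,4.607) -> (7.908,-3.879) [heading=225, draw]
    FD 3: (7.908,-3.879) -> (5.787,-6) [heading=225, draw]
    -- iteration 2/3 --
    LT 90: heading 225 -> 315
    FD 12: (5.787,-6) -> (14.272,-14.485) [heading=315, draw]
    FD 3: (14.272,-14.485) -> (16.393,-16.607) [heading=315, draw]
    -- iteration 3/3 --
    LT 90: heading 315 -> 45
    FD 12: (16.393,-16.607) -> (24.879,-8.121) [heading=45, draw]
    FD 3: (24.879,-8.121) -> (27,-6) [heading=45, draw]
  ]
]
PU: pen up
BK 14: (27,-6) -> (17.101,-15.899) [heading=45, move]
FD 5: (17.101,-15.899) -> (20.636,-12.364) [heading=45, move]
Final: pos=(20.636,-12.364), heading=45, 30 segment(s) drawn

Answer: 20.636 -12.364 45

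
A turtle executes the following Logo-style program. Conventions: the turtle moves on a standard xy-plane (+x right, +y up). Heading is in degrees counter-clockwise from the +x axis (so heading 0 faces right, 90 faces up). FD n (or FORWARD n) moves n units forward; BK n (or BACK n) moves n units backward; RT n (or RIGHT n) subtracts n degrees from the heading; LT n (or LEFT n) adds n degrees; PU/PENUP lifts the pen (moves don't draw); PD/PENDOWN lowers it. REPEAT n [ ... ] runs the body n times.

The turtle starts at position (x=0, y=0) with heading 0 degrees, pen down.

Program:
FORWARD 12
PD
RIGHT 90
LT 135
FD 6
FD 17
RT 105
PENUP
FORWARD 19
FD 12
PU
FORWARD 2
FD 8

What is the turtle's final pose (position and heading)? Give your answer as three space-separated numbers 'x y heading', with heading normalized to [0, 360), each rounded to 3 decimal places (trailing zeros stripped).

Answer: 48.763 -19.244 300

Derivation:
Executing turtle program step by step:
Start: pos=(0,0), heading=0, pen down
FD 12: (0,0) -> (12,0) [heading=0, draw]
PD: pen down
RT 90: heading 0 -> 270
LT 135: heading 270 -> 45
FD 6: (12,0) -> (16.243,4.243) [heading=45, draw]
FD 17: (16.243,4.243) -> (28.263,16.263) [heading=45, draw]
RT 105: heading 45 -> 300
PU: pen up
FD 19: (28.263,16.263) -> (37.763,-0.191) [heading=300, move]
FD 12: (37.763,-0.191) -> (43.763,-10.583) [heading=300, move]
PU: pen up
FD 2: (43.763,-10.583) -> (44.763,-12.315) [heading=300, move]
FD 8: (44.763,-12.315) -> (48.763,-19.244) [heading=300, move]
Final: pos=(48.763,-19.244), heading=300, 3 segment(s) drawn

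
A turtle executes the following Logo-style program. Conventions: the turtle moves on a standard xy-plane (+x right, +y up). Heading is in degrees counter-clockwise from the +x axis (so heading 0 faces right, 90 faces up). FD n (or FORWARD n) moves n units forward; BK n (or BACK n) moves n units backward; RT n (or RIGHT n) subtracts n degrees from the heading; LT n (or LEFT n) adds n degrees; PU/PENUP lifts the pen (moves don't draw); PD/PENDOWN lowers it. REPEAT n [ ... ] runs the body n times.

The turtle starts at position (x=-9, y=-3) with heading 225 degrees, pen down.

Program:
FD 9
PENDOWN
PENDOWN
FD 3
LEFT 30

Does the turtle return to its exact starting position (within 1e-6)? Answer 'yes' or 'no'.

Answer: no

Derivation:
Executing turtle program step by step:
Start: pos=(-9,-3), heading=225, pen down
FD 9: (-9,-3) -> (-15.364,-9.364) [heading=225, draw]
PD: pen down
PD: pen down
FD 3: (-15.364,-9.364) -> (-17.485,-11.485) [heading=225, draw]
LT 30: heading 225 -> 255
Final: pos=(-17.485,-11.485), heading=255, 2 segment(s) drawn

Start position: (-9, -3)
Final position: (-17.485, -11.485)
Distance = 12; >= 1e-6 -> NOT closed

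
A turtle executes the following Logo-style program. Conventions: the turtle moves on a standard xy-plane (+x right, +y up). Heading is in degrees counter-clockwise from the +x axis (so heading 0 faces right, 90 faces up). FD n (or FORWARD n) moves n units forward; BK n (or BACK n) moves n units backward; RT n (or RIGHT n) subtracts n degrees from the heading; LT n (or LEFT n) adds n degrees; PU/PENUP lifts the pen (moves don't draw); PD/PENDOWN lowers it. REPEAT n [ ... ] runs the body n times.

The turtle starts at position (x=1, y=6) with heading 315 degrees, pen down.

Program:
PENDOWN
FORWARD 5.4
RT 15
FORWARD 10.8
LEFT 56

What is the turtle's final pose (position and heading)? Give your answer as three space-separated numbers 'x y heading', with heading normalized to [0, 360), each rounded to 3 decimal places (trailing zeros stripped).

Executing turtle program step by step:
Start: pos=(1,6), heading=315, pen down
PD: pen down
FD 5.4: (1,6) -> (4.818,2.182) [heading=315, draw]
RT 15: heading 315 -> 300
FD 10.8: (4.818,2.182) -> (10.218,-7.171) [heading=300, draw]
LT 56: heading 300 -> 356
Final: pos=(10.218,-7.171), heading=356, 2 segment(s) drawn

Answer: 10.218 -7.171 356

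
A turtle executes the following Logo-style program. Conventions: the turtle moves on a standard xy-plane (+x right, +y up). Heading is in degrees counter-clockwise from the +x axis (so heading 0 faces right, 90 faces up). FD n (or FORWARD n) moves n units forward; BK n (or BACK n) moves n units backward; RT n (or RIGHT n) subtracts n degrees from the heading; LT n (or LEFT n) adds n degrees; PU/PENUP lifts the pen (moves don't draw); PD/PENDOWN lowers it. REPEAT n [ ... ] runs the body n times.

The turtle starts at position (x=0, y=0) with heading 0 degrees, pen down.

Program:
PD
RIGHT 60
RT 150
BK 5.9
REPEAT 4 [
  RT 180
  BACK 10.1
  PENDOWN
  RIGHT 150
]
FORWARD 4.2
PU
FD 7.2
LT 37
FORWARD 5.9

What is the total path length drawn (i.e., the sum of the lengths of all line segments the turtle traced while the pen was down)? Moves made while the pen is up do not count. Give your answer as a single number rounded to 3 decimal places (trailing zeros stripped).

Answer: 50.5

Derivation:
Executing turtle program step by step:
Start: pos=(0,0), heading=0, pen down
PD: pen down
RT 60: heading 0 -> 300
RT 150: heading 300 -> 150
BK 5.9: (0,0) -> (5.11,-2.95) [heading=150, draw]
REPEAT 4 [
  -- iteration 1/4 --
  RT 180: heading 150 -> 330
  BK 10.1: (5.11,-2.95) -> (-3.637,2.1) [heading=330, draw]
  PD: pen down
  RT 150: heading 330 -> 180
  -- iteration 2/4 --
  RT 180: heading 180 -> 0
  BK 10.1: (-3.637,2.1) -> (-13.737,2.1) [heading=0, draw]
  PD: pen down
  RT 150: heading 0 -> 210
  -- iteration 3/4 --
  RT 180: heading 210 -> 30
  BK 10.1: (-13.737,2.1) -> (-22.484,-2.95) [heading=30, draw]
  PD: pen down
  RT 150: heading 30 -> 240
  -- iteration 4/4 --
  RT 180: heading 240 -> 60
  BK 10.1: (-22.484,-2.95) -> (-27.534,-11.697) [heading=60, draw]
  PD: pen down
  RT 150: heading 60 -> 270
]
FD 4.2: (-27.534,-11.697) -> (-27.534,-15.897) [heading=270, draw]
PU: pen up
FD 7.2: (-27.534,-15.897) -> (-27.534,-23.097) [heading=270, move]
LT 37: heading 270 -> 307
FD 5.9: (-27.534,-23.097) -> (-23.983,-27.809) [heading=307, move]
Final: pos=(-23.983,-27.809), heading=307, 6 segment(s) drawn

Segment lengths:
  seg 1: (0,0) -> (5.11,-2.95), length = 5.9
  seg 2: (5.11,-2.95) -> (-3.637,2.1), length = 10.1
  seg 3: (-3.637,2.1) -> (-13.737,2.1), length = 10.1
  seg 4: (-13.737,2.1) -> (-22.484,-2.95), length = 10.1
  seg 5: (-22.484,-2.95) -> (-27.534,-11.697), length = 10.1
  seg 6: (-27.534,-11.697) -> (-27.534,-15.897), length = 4.2
Total = 50.5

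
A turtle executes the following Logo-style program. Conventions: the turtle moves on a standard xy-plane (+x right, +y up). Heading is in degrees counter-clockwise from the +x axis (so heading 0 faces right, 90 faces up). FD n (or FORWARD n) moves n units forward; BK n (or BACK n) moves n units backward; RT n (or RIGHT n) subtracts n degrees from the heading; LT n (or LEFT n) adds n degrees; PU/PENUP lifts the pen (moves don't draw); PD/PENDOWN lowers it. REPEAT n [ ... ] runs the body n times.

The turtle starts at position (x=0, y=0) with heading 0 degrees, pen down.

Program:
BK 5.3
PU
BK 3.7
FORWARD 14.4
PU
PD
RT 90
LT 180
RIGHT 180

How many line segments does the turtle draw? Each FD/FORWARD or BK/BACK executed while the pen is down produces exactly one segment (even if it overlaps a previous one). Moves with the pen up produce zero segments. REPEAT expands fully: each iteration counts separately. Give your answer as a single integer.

Executing turtle program step by step:
Start: pos=(0,0), heading=0, pen down
BK 5.3: (0,0) -> (-5.3,0) [heading=0, draw]
PU: pen up
BK 3.7: (-5.3,0) -> (-9,0) [heading=0, move]
FD 14.4: (-9,0) -> (5.4,0) [heading=0, move]
PU: pen up
PD: pen down
RT 90: heading 0 -> 270
LT 180: heading 270 -> 90
RT 180: heading 90 -> 270
Final: pos=(5.4,0), heading=270, 1 segment(s) drawn
Segments drawn: 1

Answer: 1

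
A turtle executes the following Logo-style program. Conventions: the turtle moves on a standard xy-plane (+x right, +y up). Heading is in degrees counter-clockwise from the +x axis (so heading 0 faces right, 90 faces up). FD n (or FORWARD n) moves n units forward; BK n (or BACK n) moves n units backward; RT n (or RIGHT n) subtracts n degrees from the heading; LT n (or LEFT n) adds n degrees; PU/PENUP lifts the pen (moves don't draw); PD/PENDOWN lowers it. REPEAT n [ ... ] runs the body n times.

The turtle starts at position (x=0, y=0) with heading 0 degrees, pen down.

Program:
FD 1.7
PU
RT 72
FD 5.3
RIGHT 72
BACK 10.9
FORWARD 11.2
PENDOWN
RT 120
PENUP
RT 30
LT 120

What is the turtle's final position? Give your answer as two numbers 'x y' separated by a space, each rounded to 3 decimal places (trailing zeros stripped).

Executing turtle program step by step:
Start: pos=(0,0), heading=0, pen down
FD 1.7: (0,0) -> (1.7,0) [heading=0, draw]
PU: pen up
RT 72: heading 0 -> 288
FD 5.3: (1.7,0) -> (3.338,-5.041) [heading=288, move]
RT 72: heading 288 -> 216
BK 10.9: (3.338,-5.041) -> (12.156,1.366) [heading=216, move]
FD 11.2: (12.156,1.366) -> (3.095,-5.217) [heading=216, move]
PD: pen down
RT 120: heading 216 -> 96
PU: pen up
RT 30: heading 96 -> 66
LT 120: heading 66 -> 186
Final: pos=(3.095,-5.217), heading=186, 1 segment(s) drawn

Answer: 3.095 -5.217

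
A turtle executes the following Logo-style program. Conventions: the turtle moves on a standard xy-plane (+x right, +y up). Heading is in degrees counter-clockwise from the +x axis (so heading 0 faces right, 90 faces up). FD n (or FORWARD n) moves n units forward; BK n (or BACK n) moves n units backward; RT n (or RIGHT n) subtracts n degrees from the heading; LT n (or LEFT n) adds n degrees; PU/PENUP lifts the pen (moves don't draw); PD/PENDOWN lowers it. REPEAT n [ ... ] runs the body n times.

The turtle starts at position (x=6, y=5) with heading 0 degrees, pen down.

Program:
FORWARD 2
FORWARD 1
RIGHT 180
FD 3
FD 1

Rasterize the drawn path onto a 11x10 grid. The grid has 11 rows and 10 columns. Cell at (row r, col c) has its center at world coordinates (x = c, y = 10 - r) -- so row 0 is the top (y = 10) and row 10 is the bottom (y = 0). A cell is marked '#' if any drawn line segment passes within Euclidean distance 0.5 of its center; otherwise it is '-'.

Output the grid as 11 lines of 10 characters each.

Segment 0: (6,5) -> (8,5)
Segment 1: (8,5) -> (9,5)
Segment 2: (9,5) -> (6,5)
Segment 3: (6,5) -> (5,5)

Answer: ----------
----------
----------
----------
----------
-----#####
----------
----------
----------
----------
----------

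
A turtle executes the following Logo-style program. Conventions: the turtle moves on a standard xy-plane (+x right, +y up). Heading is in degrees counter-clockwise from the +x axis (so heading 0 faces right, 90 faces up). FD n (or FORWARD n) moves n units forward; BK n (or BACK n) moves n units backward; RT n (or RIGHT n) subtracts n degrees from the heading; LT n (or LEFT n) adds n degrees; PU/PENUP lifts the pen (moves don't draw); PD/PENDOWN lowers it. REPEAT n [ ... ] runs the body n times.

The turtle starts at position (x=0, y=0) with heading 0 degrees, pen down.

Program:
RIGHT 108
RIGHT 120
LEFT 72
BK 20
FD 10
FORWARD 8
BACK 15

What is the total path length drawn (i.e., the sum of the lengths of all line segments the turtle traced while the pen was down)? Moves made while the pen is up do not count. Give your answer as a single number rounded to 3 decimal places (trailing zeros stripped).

Executing turtle program step by step:
Start: pos=(0,0), heading=0, pen down
RT 108: heading 0 -> 252
RT 120: heading 252 -> 132
LT 72: heading 132 -> 204
BK 20: (0,0) -> (18.271,8.135) [heading=204, draw]
FD 10: (18.271,8.135) -> (9.135,4.067) [heading=204, draw]
FD 8: (9.135,4.067) -> (1.827,0.813) [heading=204, draw]
BK 15: (1.827,0.813) -> (15.53,6.915) [heading=204, draw]
Final: pos=(15.53,6.915), heading=204, 4 segment(s) drawn

Segment lengths:
  seg 1: (0,0) -> (18.271,8.135), length = 20
  seg 2: (18.271,8.135) -> (9.135,4.067), length = 10
  seg 3: (9.135,4.067) -> (1.827,0.813), length = 8
  seg 4: (1.827,0.813) -> (15.53,6.915), length = 15
Total = 53

Answer: 53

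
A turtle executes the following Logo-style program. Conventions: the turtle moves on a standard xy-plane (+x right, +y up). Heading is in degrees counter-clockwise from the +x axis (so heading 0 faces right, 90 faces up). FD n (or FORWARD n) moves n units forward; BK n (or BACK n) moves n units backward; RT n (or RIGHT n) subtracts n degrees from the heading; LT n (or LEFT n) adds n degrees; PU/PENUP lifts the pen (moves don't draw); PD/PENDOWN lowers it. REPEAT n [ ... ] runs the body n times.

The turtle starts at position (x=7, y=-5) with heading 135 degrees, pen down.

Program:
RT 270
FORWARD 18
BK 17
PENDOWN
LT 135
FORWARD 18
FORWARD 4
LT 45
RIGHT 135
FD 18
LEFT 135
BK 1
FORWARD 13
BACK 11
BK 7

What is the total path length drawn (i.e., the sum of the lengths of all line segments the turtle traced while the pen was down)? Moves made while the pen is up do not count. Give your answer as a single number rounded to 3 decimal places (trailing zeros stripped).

Executing turtle program step by step:
Start: pos=(7,-5), heading=135, pen down
RT 270: heading 135 -> 225
FD 18: (7,-5) -> (-5.728,-17.728) [heading=225, draw]
BK 17: (-5.728,-17.728) -> (6.293,-5.707) [heading=225, draw]
PD: pen down
LT 135: heading 225 -> 0
FD 18: (6.293,-5.707) -> (24.293,-5.707) [heading=0, draw]
FD 4: (24.293,-5.707) -> (28.293,-5.707) [heading=0, draw]
LT 45: heading 0 -> 45
RT 135: heading 45 -> 270
FD 18: (28.293,-5.707) -> (28.293,-23.707) [heading=270, draw]
LT 135: heading 270 -> 45
BK 1: (28.293,-23.707) -> (27.586,-24.414) [heading=45, draw]
FD 13: (27.586,-24.414) -> (36.778,-15.222) [heading=45, draw]
BK 11: (36.778,-15.222) -> (29,-23) [heading=45, draw]
BK 7: (29,-23) -> (24.05,-27.95) [heading=45, draw]
Final: pos=(24.05,-27.95), heading=45, 9 segment(s) drawn

Segment lengths:
  seg 1: (7,-5) -> (-5.728,-17.728), length = 18
  seg 2: (-5.728,-17.728) -> (6.293,-5.707), length = 17
  seg 3: (6.293,-5.707) -> (24.293,-5.707), length = 18
  seg 4: (24.293,-5.707) -> (28.293,-5.707), length = 4
  seg 5: (28.293,-5.707) -> (28.293,-23.707), length = 18
  seg 6: (28.293,-23.707) -> (27.586,-24.414), length = 1
  seg 7: (27.586,-24.414) -> (36.778,-15.222), length = 13
  seg 8: (36.778,-15.222) -> (29,-23), length = 11
  seg 9: (29,-23) -> (24.05,-27.95), length = 7
Total = 107

Answer: 107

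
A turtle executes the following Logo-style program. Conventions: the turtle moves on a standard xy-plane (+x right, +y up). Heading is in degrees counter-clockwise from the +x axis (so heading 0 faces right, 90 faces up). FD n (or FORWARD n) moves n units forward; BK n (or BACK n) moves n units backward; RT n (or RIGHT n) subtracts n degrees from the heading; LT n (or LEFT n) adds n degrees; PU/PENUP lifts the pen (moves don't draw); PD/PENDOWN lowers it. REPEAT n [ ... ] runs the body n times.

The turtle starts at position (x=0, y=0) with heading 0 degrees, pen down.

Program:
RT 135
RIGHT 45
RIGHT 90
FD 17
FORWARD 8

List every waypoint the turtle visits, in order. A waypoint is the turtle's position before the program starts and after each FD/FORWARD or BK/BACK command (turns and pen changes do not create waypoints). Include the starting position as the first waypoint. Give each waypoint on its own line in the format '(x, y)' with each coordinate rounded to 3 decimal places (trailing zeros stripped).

Answer: (0, 0)
(0, 17)
(0, 25)

Derivation:
Executing turtle program step by step:
Start: pos=(0,0), heading=0, pen down
RT 135: heading 0 -> 225
RT 45: heading 225 -> 180
RT 90: heading 180 -> 90
FD 17: (0,0) -> (0,17) [heading=90, draw]
FD 8: (0,17) -> (0,25) [heading=90, draw]
Final: pos=(0,25), heading=90, 2 segment(s) drawn
Waypoints (3 total):
(0, 0)
(0, 17)
(0, 25)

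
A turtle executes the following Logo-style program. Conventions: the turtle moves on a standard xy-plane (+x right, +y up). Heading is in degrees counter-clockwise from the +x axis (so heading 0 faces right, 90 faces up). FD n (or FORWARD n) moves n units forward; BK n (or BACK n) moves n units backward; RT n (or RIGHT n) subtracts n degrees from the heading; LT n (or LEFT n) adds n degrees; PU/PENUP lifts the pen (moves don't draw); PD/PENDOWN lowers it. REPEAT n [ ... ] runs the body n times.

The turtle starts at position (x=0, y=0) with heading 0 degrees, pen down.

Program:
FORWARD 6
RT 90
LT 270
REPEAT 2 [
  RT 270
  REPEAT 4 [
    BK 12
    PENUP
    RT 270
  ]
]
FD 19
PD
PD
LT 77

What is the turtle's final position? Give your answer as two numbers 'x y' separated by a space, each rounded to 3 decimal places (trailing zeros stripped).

Executing turtle program step by step:
Start: pos=(0,0), heading=0, pen down
FD 6: (0,0) -> (6,0) [heading=0, draw]
RT 90: heading 0 -> 270
LT 270: heading 270 -> 180
REPEAT 2 [
  -- iteration 1/2 --
  RT 270: heading 180 -> 270
  REPEAT 4 [
    -- iteration 1/4 --
    BK 12: (6,0) -> (6,12) [heading=270, draw]
    PU: pen up
    RT 270: heading 270 -> 0
    -- iteration 2/4 --
    BK 12: (6,12) -> (-6,12) [heading=0, move]
    PU: pen up
    RT 270: heading 0 -> 90
    -- iteration 3/4 --
    BK 12: (-6,12) -> (-6,0) [heading=90, move]
    PU: pen up
    RT 270: heading 90 -> 180
    -- iteration 4/4 --
    BK 12: (-6,0) -> (6,0) [heading=180, move]
    PU: pen up
    RT 270: heading 180 -> 270
  ]
  -- iteration 2/2 --
  RT 270: heading 270 -> 0
  REPEAT 4 [
    -- iteration 1/4 --
    BK 12: (6,0) -> (-6,0) [heading=0, move]
    PU: pen up
    RT 270: heading 0 -> 90
    -- iteration 2/4 --
    BK 12: (-6,0) -> (-6,-12) [heading=90, move]
    PU: pen up
    RT 270: heading 90 -> 180
    -- iteration 3/4 --
    BK 12: (-6,-12) -> (6,-12) [heading=180, move]
    PU: pen up
    RT 270: heading 180 -> 270
    -- iteration 4/4 --
    BK 12: (6,-12) -> (6,0) [heading=270, move]
    PU: pen up
    RT 270: heading 270 -> 0
  ]
]
FD 19: (6,0) -> (25,0) [heading=0, move]
PD: pen down
PD: pen down
LT 77: heading 0 -> 77
Final: pos=(25,0), heading=77, 2 segment(s) drawn

Answer: 25 0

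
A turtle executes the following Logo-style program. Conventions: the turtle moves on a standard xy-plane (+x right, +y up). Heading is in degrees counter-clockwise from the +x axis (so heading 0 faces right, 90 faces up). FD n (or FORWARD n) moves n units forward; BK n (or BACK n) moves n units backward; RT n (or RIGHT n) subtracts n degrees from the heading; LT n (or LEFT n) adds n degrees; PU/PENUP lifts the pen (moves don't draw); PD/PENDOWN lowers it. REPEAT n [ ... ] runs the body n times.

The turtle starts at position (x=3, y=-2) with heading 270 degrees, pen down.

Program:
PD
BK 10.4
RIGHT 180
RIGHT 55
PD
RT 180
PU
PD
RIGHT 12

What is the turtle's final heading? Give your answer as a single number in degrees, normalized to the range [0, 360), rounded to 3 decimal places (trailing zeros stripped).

Answer: 203

Derivation:
Executing turtle program step by step:
Start: pos=(3,-2), heading=270, pen down
PD: pen down
BK 10.4: (3,-2) -> (3,8.4) [heading=270, draw]
RT 180: heading 270 -> 90
RT 55: heading 90 -> 35
PD: pen down
RT 180: heading 35 -> 215
PU: pen up
PD: pen down
RT 12: heading 215 -> 203
Final: pos=(3,8.4), heading=203, 1 segment(s) drawn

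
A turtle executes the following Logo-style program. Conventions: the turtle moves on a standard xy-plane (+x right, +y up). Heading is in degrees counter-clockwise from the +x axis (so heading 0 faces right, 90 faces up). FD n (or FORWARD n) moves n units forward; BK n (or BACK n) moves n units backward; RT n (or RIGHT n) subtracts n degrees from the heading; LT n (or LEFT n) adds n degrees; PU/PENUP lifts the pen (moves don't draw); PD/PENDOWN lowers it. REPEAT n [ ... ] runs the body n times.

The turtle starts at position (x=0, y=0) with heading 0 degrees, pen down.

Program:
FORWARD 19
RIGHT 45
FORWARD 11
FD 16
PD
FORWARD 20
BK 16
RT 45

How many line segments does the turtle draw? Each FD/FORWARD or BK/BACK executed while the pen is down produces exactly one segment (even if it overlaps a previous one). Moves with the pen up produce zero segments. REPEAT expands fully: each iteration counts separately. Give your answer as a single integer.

Executing turtle program step by step:
Start: pos=(0,0), heading=0, pen down
FD 19: (0,0) -> (19,0) [heading=0, draw]
RT 45: heading 0 -> 315
FD 11: (19,0) -> (26.778,-7.778) [heading=315, draw]
FD 16: (26.778,-7.778) -> (38.092,-19.092) [heading=315, draw]
PD: pen down
FD 20: (38.092,-19.092) -> (52.234,-33.234) [heading=315, draw]
BK 16: (52.234,-33.234) -> (40.92,-21.92) [heading=315, draw]
RT 45: heading 315 -> 270
Final: pos=(40.92,-21.92), heading=270, 5 segment(s) drawn
Segments drawn: 5

Answer: 5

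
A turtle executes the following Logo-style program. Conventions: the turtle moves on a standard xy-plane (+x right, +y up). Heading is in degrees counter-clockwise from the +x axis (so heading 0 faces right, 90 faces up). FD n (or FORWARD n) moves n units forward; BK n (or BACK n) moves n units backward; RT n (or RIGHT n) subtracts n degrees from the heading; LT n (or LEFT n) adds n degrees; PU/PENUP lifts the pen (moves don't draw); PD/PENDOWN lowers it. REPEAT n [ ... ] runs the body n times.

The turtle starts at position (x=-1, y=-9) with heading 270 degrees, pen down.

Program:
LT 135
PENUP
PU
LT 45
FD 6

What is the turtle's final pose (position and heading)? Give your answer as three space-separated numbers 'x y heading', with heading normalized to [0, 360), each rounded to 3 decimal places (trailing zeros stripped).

Answer: -1 -3 90

Derivation:
Executing turtle program step by step:
Start: pos=(-1,-9), heading=270, pen down
LT 135: heading 270 -> 45
PU: pen up
PU: pen up
LT 45: heading 45 -> 90
FD 6: (-1,-9) -> (-1,-3) [heading=90, move]
Final: pos=(-1,-3), heading=90, 0 segment(s) drawn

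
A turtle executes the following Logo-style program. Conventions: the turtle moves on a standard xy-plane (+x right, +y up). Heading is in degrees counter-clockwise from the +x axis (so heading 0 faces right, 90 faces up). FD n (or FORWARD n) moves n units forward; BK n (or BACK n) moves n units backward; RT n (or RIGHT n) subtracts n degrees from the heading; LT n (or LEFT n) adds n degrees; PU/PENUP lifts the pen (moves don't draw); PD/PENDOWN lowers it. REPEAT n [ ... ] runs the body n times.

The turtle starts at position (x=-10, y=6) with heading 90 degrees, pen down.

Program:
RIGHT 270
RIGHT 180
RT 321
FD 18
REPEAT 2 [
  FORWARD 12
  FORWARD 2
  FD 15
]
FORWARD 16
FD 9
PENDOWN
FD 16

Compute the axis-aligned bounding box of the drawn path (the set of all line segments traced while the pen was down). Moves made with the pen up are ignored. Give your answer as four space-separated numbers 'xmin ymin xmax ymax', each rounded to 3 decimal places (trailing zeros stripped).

Executing turtle program step by step:
Start: pos=(-10,6), heading=90, pen down
RT 270: heading 90 -> 180
RT 180: heading 180 -> 0
RT 321: heading 0 -> 39
FD 18: (-10,6) -> (3.989,17.328) [heading=39, draw]
REPEAT 2 [
  -- iteration 1/2 --
  FD 12: (3.989,17.328) -> (13.314,24.88) [heading=39, draw]
  FD 2: (13.314,24.88) -> (14.869,26.138) [heading=39, draw]
  FD 15: (14.869,26.138) -> (26.526,35.578) [heading=39, draw]
  -- iteration 2/2 --
  FD 12: (26.526,35.578) -> (35.852,43.13) [heading=39, draw]
  FD 2: (35.852,43.13) -> (37.406,44.389) [heading=39, draw]
  FD 15: (37.406,44.389) -> (49.063,53.828) [heading=39, draw]
]
FD 16: (49.063,53.828) -> (61.497,63.897) [heading=39, draw]
FD 9: (61.497,63.897) -> (68.492,69.561) [heading=39, draw]
PD: pen down
FD 16: (68.492,69.561) -> (80.926,79.63) [heading=39, draw]
Final: pos=(80.926,79.63), heading=39, 10 segment(s) drawn

Segment endpoints: x in {-10, 3.989, 13.314, 14.869, 26.526, 35.852, 37.406, 49.063, 61.497, 68.492, 80.926}, y in {6, 17.328, 24.88, 26.138, 35.578, 43.13, 44.389, 53.828, 63.897, 69.561, 79.63}
xmin=-10, ymin=6, xmax=80.926, ymax=79.63

Answer: -10 6 80.926 79.63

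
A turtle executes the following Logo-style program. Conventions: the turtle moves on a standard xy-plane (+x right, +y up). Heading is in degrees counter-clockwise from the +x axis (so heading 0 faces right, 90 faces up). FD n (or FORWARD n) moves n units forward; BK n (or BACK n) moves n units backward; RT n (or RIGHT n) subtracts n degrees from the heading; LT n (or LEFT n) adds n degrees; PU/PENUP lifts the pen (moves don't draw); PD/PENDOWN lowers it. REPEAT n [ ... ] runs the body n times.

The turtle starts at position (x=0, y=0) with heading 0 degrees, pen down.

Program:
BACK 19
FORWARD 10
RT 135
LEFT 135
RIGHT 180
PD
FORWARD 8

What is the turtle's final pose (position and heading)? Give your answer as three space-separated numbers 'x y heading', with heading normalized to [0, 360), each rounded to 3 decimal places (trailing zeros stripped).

Answer: -17 0 180

Derivation:
Executing turtle program step by step:
Start: pos=(0,0), heading=0, pen down
BK 19: (0,0) -> (-19,0) [heading=0, draw]
FD 10: (-19,0) -> (-9,0) [heading=0, draw]
RT 135: heading 0 -> 225
LT 135: heading 225 -> 0
RT 180: heading 0 -> 180
PD: pen down
FD 8: (-9,0) -> (-17,0) [heading=180, draw]
Final: pos=(-17,0), heading=180, 3 segment(s) drawn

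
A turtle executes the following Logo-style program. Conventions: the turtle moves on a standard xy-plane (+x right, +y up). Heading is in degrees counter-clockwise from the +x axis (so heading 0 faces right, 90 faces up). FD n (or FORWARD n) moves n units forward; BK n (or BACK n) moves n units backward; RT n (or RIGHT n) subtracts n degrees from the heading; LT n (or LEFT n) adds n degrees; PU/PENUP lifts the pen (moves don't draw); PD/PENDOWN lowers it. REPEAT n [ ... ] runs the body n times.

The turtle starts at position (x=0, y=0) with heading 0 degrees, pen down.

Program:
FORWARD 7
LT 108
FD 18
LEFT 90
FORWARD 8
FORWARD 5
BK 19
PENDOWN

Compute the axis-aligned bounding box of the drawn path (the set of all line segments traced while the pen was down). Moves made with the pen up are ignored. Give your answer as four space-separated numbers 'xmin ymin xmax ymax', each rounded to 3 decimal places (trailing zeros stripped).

Executing turtle program step by step:
Start: pos=(0,0), heading=0, pen down
FD 7: (0,0) -> (7,0) [heading=0, draw]
LT 108: heading 0 -> 108
FD 18: (7,0) -> (1.438,17.119) [heading=108, draw]
LT 90: heading 108 -> 198
FD 8: (1.438,17.119) -> (-6.171,14.647) [heading=198, draw]
FD 5: (-6.171,14.647) -> (-10.926,13.102) [heading=198, draw]
BK 19: (-10.926,13.102) -> (7.144,18.973) [heading=198, draw]
PD: pen down
Final: pos=(7.144,18.973), heading=198, 5 segment(s) drawn

Segment endpoints: x in {-10.926, -6.171, 0, 1.438, 7, 7.144}, y in {0, 13.102, 14.647, 17.119, 18.973}
xmin=-10.926, ymin=0, xmax=7.144, ymax=18.973

Answer: -10.926 0 7.144 18.973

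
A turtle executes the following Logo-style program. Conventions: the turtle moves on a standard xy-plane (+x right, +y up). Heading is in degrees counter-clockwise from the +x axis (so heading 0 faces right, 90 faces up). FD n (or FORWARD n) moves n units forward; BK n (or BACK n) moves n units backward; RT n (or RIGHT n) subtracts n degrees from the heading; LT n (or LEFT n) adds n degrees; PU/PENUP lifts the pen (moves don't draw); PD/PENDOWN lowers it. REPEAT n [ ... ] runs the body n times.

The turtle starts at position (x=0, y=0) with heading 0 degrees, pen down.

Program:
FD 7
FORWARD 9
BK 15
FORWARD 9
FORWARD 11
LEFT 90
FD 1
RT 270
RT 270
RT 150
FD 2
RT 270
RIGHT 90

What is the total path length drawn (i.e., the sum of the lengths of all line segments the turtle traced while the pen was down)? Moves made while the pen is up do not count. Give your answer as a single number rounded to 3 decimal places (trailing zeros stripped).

Answer: 54

Derivation:
Executing turtle program step by step:
Start: pos=(0,0), heading=0, pen down
FD 7: (0,0) -> (7,0) [heading=0, draw]
FD 9: (7,0) -> (16,0) [heading=0, draw]
BK 15: (16,0) -> (1,0) [heading=0, draw]
FD 9: (1,0) -> (10,0) [heading=0, draw]
FD 11: (10,0) -> (21,0) [heading=0, draw]
LT 90: heading 0 -> 90
FD 1: (21,0) -> (21,1) [heading=90, draw]
RT 270: heading 90 -> 180
RT 270: heading 180 -> 270
RT 150: heading 270 -> 120
FD 2: (21,1) -> (20,2.732) [heading=120, draw]
RT 270: heading 120 -> 210
RT 90: heading 210 -> 120
Final: pos=(20,2.732), heading=120, 7 segment(s) drawn

Segment lengths:
  seg 1: (0,0) -> (7,0), length = 7
  seg 2: (7,0) -> (16,0), length = 9
  seg 3: (16,0) -> (1,0), length = 15
  seg 4: (1,0) -> (10,0), length = 9
  seg 5: (10,0) -> (21,0), length = 11
  seg 6: (21,0) -> (21,1), length = 1
  seg 7: (21,1) -> (20,2.732), length = 2
Total = 54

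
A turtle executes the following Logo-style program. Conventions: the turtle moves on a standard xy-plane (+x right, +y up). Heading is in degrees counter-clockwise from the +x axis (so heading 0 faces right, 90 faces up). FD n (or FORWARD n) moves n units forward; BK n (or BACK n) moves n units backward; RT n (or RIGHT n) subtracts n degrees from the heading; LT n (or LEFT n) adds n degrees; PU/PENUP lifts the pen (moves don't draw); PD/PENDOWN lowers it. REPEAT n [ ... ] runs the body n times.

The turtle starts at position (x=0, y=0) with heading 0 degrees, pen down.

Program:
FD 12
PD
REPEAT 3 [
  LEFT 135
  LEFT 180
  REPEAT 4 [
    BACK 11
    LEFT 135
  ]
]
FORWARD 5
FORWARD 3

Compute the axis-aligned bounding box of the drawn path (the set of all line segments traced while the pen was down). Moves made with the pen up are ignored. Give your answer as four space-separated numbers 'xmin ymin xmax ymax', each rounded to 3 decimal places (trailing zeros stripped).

Answer: -2.222 -6.444 15.77 10.213

Derivation:
Executing turtle program step by step:
Start: pos=(0,0), heading=0, pen down
FD 12: (0,0) -> (12,0) [heading=0, draw]
PD: pen down
REPEAT 3 [
  -- iteration 1/3 --
  LT 135: heading 0 -> 135
  LT 180: heading 135 -> 315
  REPEAT 4 [
    -- iteration 1/4 --
    BK 11: (12,0) -> (4.222,7.778) [heading=315, draw]
    LT 135: heading 315 -> 90
    -- iteration 2/4 --
    BK 11: (4.222,7.778) -> (4.222,-3.222) [heading=90, draw]
    LT 135: heading 90 -> 225
    -- iteration 3/4 --
    BK 11: (4.222,-3.222) -> (12,4.556) [heading=225, draw]
    LT 135: heading 225 -> 0
    -- iteration 4/4 --
    BK 11: (12,4.556) -> (1,4.556) [heading=0, draw]
    LT 135: heading 0 -> 135
  ]
  -- iteration 2/3 --
  LT 135: heading 135 -> 270
  LT 180: heading 270 -> 90
  REPEAT 4 [
    -- iteration 1/4 --
    BK 11: (1,4.556) -> (1,-6.444) [heading=90, draw]
    LT 135: heading 90 -> 225
    -- iteration 2/4 --
    BK 11: (1,-6.444) -> (8.778,1.335) [heading=225, draw]
    LT 135: heading 225 -> 0
    -- iteration 3/4 --
    BK 11: (8.778,1.335) -> (-2.222,1.335) [heading=0, draw]
    LT 135: heading 0 -> 135
    -- iteration 4/4 --
    BK 11: (-2.222,1.335) -> (5.556,-6.444) [heading=135, draw]
    LT 135: heading 135 -> 270
  ]
  -- iteration 3/3 --
  LT 135: heading 270 -> 45
  LT 180: heading 45 -> 225
  REPEAT 4 [
    -- iteration 1/4 --
    BK 11: (5.556,-6.444) -> (13.335,1.335) [heading=225, draw]
    LT 135: heading 225 -> 0
    -- iteration 2/4 --
    BK 11: (13.335,1.335) -> (2.335,1.335) [heading=0, draw]
    LT 135: heading 0 -> 135
    -- iteration 3/4 --
    BK 11: (2.335,1.335) -> (10.113,-6.444) [heading=135, draw]
    LT 135: heading 135 -> 270
    -- iteration 4/4 --
    BK 11: (10.113,-6.444) -> (10.113,4.556) [heading=270, draw]
    LT 135: heading 270 -> 45
  ]
]
FD 5: (10.113,4.556) -> (13.648,8.092) [heading=45, draw]
FD 3: (13.648,8.092) -> (15.77,10.213) [heading=45, draw]
Final: pos=(15.77,10.213), heading=45, 15 segment(s) drawn

Segment endpoints: x in {-2.222, 0, 1, 1, 2.335, 4.222, 4.222, 5.556, 8.778, 10.113, 10.113, 12, 12, 13.335, 13.648, 15.77}, y in {-6.444, -6.444, -6.444, -3.222, 0, 1.335, 1.335, 1.335, 1.335, 4.556, 4.556, 4.556, 7.778, 8.092, 10.213}
xmin=-2.222, ymin=-6.444, xmax=15.77, ymax=10.213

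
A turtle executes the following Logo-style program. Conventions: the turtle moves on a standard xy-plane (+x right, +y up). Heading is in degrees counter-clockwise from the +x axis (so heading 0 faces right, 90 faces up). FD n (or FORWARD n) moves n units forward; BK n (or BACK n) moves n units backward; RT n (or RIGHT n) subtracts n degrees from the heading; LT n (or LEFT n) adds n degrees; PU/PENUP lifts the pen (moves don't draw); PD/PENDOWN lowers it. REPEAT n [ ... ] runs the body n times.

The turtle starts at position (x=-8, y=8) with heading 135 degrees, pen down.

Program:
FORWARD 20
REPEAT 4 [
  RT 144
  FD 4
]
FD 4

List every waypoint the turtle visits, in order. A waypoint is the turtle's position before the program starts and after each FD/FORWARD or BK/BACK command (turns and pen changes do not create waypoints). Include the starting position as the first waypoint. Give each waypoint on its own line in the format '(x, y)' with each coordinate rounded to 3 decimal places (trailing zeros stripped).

Executing turtle program step by step:
Start: pos=(-8,8), heading=135, pen down
FD 20: (-8,8) -> (-22.142,22.142) [heading=135, draw]
REPEAT 4 [
  -- iteration 1/4 --
  RT 144: heading 135 -> 351
  FD 4: (-22.142,22.142) -> (-18.191,21.516) [heading=351, draw]
  -- iteration 2/4 --
  RT 144: heading 351 -> 207
  FD 4: (-18.191,21.516) -> (-21.755,19.7) [heading=207, draw]
  -- iteration 3/4 --
  RT 144: heading 207 -> 63
  FD 4: (-21.755,19.7) -> (-19.939,23.264) [heading=63, draw]
  -- iteration 4/4 --
  RT 144: heading 63 -> 279
  FD 4: (-19.939,23.264) -> (-19.314,19.314) [heading=279, draw]
]
FD 4: (-19.314,19.314) -> (-18.688,15.363) [heading=279, draw]
Final: pos=(-18.688,15.363), heading=279, 6 segment(s) drawn
Waypoints (7 total):
(-8, 8)
(-22.142, 22.142)
(-18.191, 21.516)
(-21.755, 19.7)
(-19.939, 23.264)
(-19.314, 19.314)
(-18.688, 15.363)

Answer: (-8, 8)
(-22.142, 22.142)
(-18.191, 21.516)
(-21.755, 19.7)
(-19.939, 23.264)
(-19.314, 19.314)
(-18.688, 15.363)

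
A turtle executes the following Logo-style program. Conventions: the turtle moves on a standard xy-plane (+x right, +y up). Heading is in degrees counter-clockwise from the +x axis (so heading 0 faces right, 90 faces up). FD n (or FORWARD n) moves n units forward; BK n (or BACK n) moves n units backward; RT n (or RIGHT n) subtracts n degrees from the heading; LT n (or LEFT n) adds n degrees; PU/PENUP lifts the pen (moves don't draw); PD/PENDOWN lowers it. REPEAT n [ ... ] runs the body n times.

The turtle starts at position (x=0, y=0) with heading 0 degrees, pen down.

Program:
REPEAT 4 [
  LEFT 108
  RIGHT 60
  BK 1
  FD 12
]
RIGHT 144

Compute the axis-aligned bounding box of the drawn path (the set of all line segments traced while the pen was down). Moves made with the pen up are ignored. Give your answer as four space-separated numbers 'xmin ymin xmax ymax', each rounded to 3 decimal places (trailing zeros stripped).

Answer: -13.448 -0.743 7.465 25.788

Derivation:
Executing turtle program step by step:
Start: pos=(0,0), heading=0, pen down
REPEAT 4 [
  -- iteration 1/4 --
  LT 108: heading 0 -> 108
  RT 60: heading 108 -> 48
  BK 1: (0,0) -> (-0.669,-0.743) [heading=48, draw]
  FD 12: (-0.669,-0.743) -> (7.36,8.175) [heading=48, draw]
  -- iteration 2/4 --
  LT 108: heading 48 -> 156
  RT 60: heading 156 -> 96
  BK 1: (7.36,8.175) -> (7.465,7.18) [heading=96, draw]
  FD 12: (7.465,7.18) -> (6.211,19.114) [heading=96, draw]
  -- iteration 3/4 --
  LT 108: heading 96 -> 204
  RT 60: heading 204 -> 144
  BK 1: (6.211,19.114) -> (7.02,18.527) [heading=144, draw]
  FD 12: (7.02,18.527) -> (-2.689,25.58) [heading=144, draw]
  -- iteration 4/4 --
  LT 108: heading 144 -> 252
  RT 60: heading 252 -> 192
  BK 1: (-2.689,25.58) -> (-1.71,25.788) [heading=192, draw]
  FD 12: (-1.71,25.788) -> (-13.448,23.293) [heading=192, draw]
]
RT 144: heading 192 -> 48
Final: pos=(-13.448,23.293), heading=48, 8 segment(s) drawn

Segment endpoints: x in {-13.448, -2.689, -1.71, -0.669, 0, 6.211, 7.02, 7.36, 7.465}, y in {-0.743, 0, 7.18, 8.175, 18.527, 19.114, 23.293, 25.58, 25.788}
xmin=-13.448, ymin=-0.743, xmax=7.465, ymax=25.788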